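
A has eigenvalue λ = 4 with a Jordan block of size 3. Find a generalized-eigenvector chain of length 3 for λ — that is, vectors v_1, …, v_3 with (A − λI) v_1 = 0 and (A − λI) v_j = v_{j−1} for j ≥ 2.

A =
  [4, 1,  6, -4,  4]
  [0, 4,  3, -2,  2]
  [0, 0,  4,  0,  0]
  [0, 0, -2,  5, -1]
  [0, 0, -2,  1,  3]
A Jordan chain for λ = 4 of length 3:
v_1 = (3, 0, 0, 0, 0)ᵀ
v_2 = (6, 3, 0, -2, -2)ᵀ
v_3 = (0, 0, 1, 0, 0)ᵀ

Let N = A − (4)·I. We want v_3 with N^3 v_3 = 0 but N^2 v_3 ≠ 0; then v_{j-1} := N · v_j for j = 3, …, 2.

Pick v_3 = (0, 0, 1, 0, 0)ᵀ.
Then v_2 = N · v_3 = (6, 3, 0, -2, -2)ᵀ.
Then v_1 = N · v_2 = (3, 0, 0, 0, 0)ᵀ.

Sanity check: (A − (4)·I) v_1 = (0, 0, 0, 0, 0)ᵀ = 0. ✓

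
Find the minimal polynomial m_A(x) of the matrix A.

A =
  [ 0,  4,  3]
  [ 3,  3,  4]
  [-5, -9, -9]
x^3 + 6*x^2 + 12*x + 8

The characteristic polynomial is χ_A(x) = (x + 2)^3, so the eigenvalues are known. The minimal polynomial is
  m_A(x) = Π_λ (x − λ)^{k_λ}
where k_λ is the size of the *largest* Jordan block for λ (equivalently, the smallest k with (A − λI)^k v = 0 for every generalised eigenvector v of λ).

  λ = -2: largest Jordan block has size 3, contributing (x + 2)^3

So m_A(x) = (x + 2)^3 = x^3 + 6*x^2 + 12*x + 8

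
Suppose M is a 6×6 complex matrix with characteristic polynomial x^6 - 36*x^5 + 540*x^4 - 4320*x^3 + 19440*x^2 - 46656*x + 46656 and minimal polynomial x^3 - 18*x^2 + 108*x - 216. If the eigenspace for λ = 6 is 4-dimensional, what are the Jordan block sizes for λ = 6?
Block sizes for λ = 6: [3, 1, 1, 1]

Step 1 — from the characteristic polynomial, algebraic multiplicity of λ = 6 is 6. From dim ker(M − (6)·I) = 4, there are exactly 4 Jordan blocks for λ = 6.
Step 2 — from the minimal polynomial, the factor (x − 6)^3 tells us the largest block for λ = 6 has size 3.
Step 3 — with total size 6, 4 blocks, and largest block 3, the block sizes (in nonincreasing order) are [3, 1, 1, 1].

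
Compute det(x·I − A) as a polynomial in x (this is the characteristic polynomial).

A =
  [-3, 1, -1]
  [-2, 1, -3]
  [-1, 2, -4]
x^3 + 6*x^2 + 12*x + 8

Expanding det(x·I − A) (e.g. by cofactor expansion or by noting that A is similar to its Jordan form J, which has the same characteristic polynomial as A) gives
  χ_A(x) = x^3 + 6*x^2 + 12*x + 8
which factors as (x + 2)^3. The eigenvalues (with algebraic multiplicities) are λ = -2 with multiplicity 3.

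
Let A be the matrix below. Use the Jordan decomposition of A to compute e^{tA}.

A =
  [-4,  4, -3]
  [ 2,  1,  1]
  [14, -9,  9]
e^{tA} =
  [t^2*exp(2*t) - 6*t*exp(2*t) + exp(2*t), -t^2*exp(2*t)/2 + 4*t*exp(2*t), t^2*exp(2*t)/2 - 3*t*exp(2*t)]
  [2*t*exp(2*t), -t*exp(2*t) + exp(2*t), t*exp(2*t)]
  [-2*t^2*exp(2*t) + 14*t*exp(2*t), t^2*exp(2*t) - 9*t*exp(2*t), -t^2*exp(2*t) + 7*t*exp(2*t) + exp(2*t)]

Strategy: write A = P · J · P⁻¹ where J is a Jordan canonical form, so e^{tA} = P · e^{tJ} · P⁻¹, and e^{tJ} can be computed block-by-block.

A has Jordan form
J =
  [2, 1, 0]
  [0, 2, 1]
  [0, 0, 2]
(up to reordering of blocks).

Per-block formulas:
  For a 3×3 Jordan block J_3(2): exp(t · J_3(2)) = e^(2t)·(I + t·N + (t^2/2)·N^2), where N is the 3×3 nilpotent shift.

After assembling e^{tJ} and conjugating by P, we get:

e^{tA} =
  [t^2*exp(2*t) - 6*t*exp(2*t) + exp(2*t), -t^2*exp(2*t)/2 + 4*t*exp(2*t), t^2*exp(2*t)/2 - 3*t*exp(2*t)]
  [2*t*exp(2*t), -t*exp(2*t) + exp(2*t), t*exp(2*t)]
  [-2*t^2*exp(2*t) + 14*t*exp(2*t), t^2*exp(2*t) - 9*t*exp(2*t), -t^2*exp(2*t) + 7*t*exp(2*t) + exp(2*t)]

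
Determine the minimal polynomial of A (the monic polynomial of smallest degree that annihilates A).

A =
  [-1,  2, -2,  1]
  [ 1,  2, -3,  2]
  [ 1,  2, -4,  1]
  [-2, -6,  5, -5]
x^3 + 6*x^2 + 12*x + 8

The characteristic polynomial is χ_A(x) = (x + 2)^4, so the eigenvalues are known. The minimal polynomial is
  m_A(x) = Π_λ (x − λ)^{k_λ}
where k_λ is the size of the *largest* Jordan block for λ (equivalently, the smallest k with (A − λI)^k v = 0 for every generalised eigenvector v of λ).

  λ = -2: largest Jordan block has size 3, contributing (x + 2)^3

So m_A(x) = (x + 2)^3 = x^3 + 6*x^2 + 12*x + 8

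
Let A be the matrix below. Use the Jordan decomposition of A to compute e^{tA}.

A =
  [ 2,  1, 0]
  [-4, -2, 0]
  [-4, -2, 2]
e^{tA} =
  [2*t + 1, t, 0]
  [-4*t, 1 - 2*t, 0]
  [2 - 2*exp(2*t), 1 - exp(2*t), exp(2*t)]

Strategy: write A = P · J · P⁻¹ where J is a Jordan canonical form, so e^{tA} = P · e^{tJ} · P⁻¹, and e^{tJ} can be computed block-by-block.

A has Jordan form
J =
  [0, 1, 0]
  [0, 0, 0]
  [0, 0, 2]
(up to reordering of blocks).

Per-block formulas:
  For a 1×1 block at λ = 2: exp(t · [2]) = [e^(2t)].
  For a 2×2 Jordan block J_2(0): exp(t · J_2(0)) = e^(0t)·(I + t·N), where N is the 2×2 nilpotent shift.

After assembling e^{tJ} and conjugating by P, we get:

e^{tA} =
  [2*t + 1, t, 0]
  [-4*t, 1 - 2*t, 0]
  [2 - 2*exp(2*t), 1 - exp(2*t), exp(2*t)]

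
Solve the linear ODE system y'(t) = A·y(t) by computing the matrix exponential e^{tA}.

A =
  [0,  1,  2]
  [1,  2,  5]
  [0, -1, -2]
e^{tA} =
  [t^2/2 + 1, t, t^2/2 + 2*t]
  [t^2 + t, 2*t + 1, t^2 + 5*t]
  [-t^2/2, -t, -t^2/2 - 2*t + 1]

Strategy: write A = P · J · P⁻¹ where J is a Jordan canonical form, so e^{tA} = P · e^{tJ} · P⁻¹, and e^{tJ} can be computed block-by-block.

A has Jordan form
J =
  [0, 1, 0]
  [0, 0, 1]
  [0, 0, 0]
(up to reordering of blocks).

Per-block formulas:
  For a 3×3 Jordan block J_3(0): exp(t · J_3(0)) = e^(0t)·(I + t·N + (t^2/2)·N^2), where N is the 3×3 nilpotent shift.

After assembling e^{tJ} and conjugating by P, we get:

e^{tA} =
  [t^2/2 + 1, t, t^2/2 + 2*t]
  [t^2 + t, 2*t + 1, t^2 + 5*t]
  [-t^2/2, -t, -t^2/2 - 2*t + 1]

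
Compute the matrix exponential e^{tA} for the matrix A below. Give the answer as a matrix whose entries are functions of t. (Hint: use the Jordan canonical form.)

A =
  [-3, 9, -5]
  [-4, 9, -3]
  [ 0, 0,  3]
e^{tA} =
  [-6*t*exp(3*t) + exp(3*t), 9*t*exp(3*t), 3*t^2*exp(3*t)/2 - 5*t*exp(3*t)]
  [-4*t*exp(3*t), 6*t*exp(3*t) + exp(3*t), t^2*exp(3*t) - 3*t*exp(3*t)]
  [0, 0, exp(3*t)]

Strategy: write A = P · J · P⁻¹ where J is a Jordan canonical form, so e^{tA} = P · e^{tJ} · P⁻¹, and e^{tJ} can be computed block-by-block.

A has Jordan form
J =
  [3, 1, 0]
  [0, 3, 1]
  [0, 0, 3]
(up to reordering of blocks).

Per-block formulas:
  For a 3×3 Jordan block J_3(3): exp(t · J_3(3)) = e^(3t)·(I + t·N + (t^2/2)·N^2), where N is the 3×3 nilpotent shift.

After assembling e^{tJ} and conjugating by P, we get:

e^{tA} =
  [-6*t*exp(3*t) + exp(3*t), 9*t*exp(3*t), 3*t^2*exp(3*t)/2 - 5*t*exp(3*t)]
  [-4*t*exp(3*t), 6*t*exp(3*t) + exp(3*t), t^2*exp(3*t) - 3*t*exp(3*t)]
  [0, 0, exp(3*t)]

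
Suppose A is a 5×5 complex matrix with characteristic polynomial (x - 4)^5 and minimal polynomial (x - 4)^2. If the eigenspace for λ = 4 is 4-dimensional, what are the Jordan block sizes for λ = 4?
Block sizes for λ = 4: [2, 1, 1, 1]

Step 1 — from the characteristic polynomial, algebraic multiplicity of λ = 4 is 5. From dim ker(A − (4)·I) = 4, there are exactly 4 Jordan blocks for λ = 4.
Step 2 — from the minimal polynomial, the factor (x − 4)^2 tells us the largest block for λ = 4 has size 2.
Step 3 — with total size 5, 4 blocks, and largest block 2, the block sizes (in nonincreasing order) are [2, 1, 1, 1].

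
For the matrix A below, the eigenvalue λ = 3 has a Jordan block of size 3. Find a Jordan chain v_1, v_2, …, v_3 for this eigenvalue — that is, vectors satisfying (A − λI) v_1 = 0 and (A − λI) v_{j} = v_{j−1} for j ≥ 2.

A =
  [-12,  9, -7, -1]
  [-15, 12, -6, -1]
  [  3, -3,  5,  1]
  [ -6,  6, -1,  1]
A Jordan chain for λ = 3 of length 3:
v_1 = (-3, -6, 0, -9)ᵀ
v_2 = (3, 3, -3, 6)ᵀ
v_3 = (1, 2, 0, 0)ᵀ

Let N = A − (3)·I. We want v_3 with N^3 v_3 = 0 but N^2 v_3 ≠ 0; then v_{j-1} := N · v_j for j = 3, …, 2.

Pick v_3 = (1, 2, 0, 0)ᵀ.
Then v_2 = N · v_3 = (3, 3, -3, 6)ᵀ.
Then v_1 = N · v_2 = (-3, -6, 0, -9)ᵀ.

Sanity check: (A − (3)·I) v_1 = (0, 0, 0, 0)ᵀ = 0. ✓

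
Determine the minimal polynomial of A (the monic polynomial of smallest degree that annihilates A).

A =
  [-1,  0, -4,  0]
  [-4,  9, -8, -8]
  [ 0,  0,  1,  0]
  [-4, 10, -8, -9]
x^2 - 1

The characteristic polynomial is χ_A(x) = (x - 1)^2*(x + 1)^2, so the eigenvalues are known. The minimal polynomial is
  m_A(x) = Π_λ (x − λ)^{k_λ}
where k_λ is the size of the *largest* Jordan block for λ (equivalently, the smallest k with (A − λI)^k v = 0 for every generalised eigenvector v of λ).

  λ = -1: largest Jordan block has size 1, contributing (x + 1)
  λ = 1: largest Jordan block has size 1, contributing (x − 1)

So m_A(x) = (x - 1)*(x + 1) = x^2 - 1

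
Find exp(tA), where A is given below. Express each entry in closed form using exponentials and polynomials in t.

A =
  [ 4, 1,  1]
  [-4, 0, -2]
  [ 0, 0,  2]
e^{tA} =
  [2*t*exp(2*t) + exp(2*t), t*exp(2*t), t*exp(2*t)]
  [-4*t*exp(2*t), -2*t*exp(2*t) + exp(2*t), -2*t*exp(2*t)]
  [0, 0, exp(2*t)]

Strategy: write A = P · J · P⁻¹ where J is a Jordan canonical form, so e^{tA} = P · e^{tJ} · P⁻¹, and e^{tJ} can be computed block-by-block.

A has Jordan form
J =
  [2, 1, 0]
  [0, 2, 0]
  [0, 0, 2]
(up to reordering of blocks).

Per-block formulas:
  For a 1×1 block at λ = 2: exp(t · [2]) = [e^(2t)].
  For a 2×2 Jordan block J_2(2): exp(t · J_2(2)) = e^(2t)·(I + t·N), where N is the 2×2 nilpotent shift.

After assembling e^{tJ} and conjugating by P, we get:

e^{tA} =
  [2*t*exp(2*t) + exp(2*t), t*exp(2*t), t*exp(2*t)]
  [-4*t*exp(2*t), -2*t*exp(2*t) + exp(2*t), -2*t*exp(2*t)]
  [0, 0, exp(2*t)]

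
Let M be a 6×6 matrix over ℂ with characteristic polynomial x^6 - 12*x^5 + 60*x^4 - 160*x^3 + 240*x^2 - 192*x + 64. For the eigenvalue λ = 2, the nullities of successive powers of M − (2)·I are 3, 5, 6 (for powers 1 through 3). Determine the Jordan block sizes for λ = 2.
Block sizes for λ = 2: [3, 2, 1]

From the dimensions of kernels of powers, the number of Jordan blocks of size at least j is d_j − d_{j−1} where d_j = dim ker(N^j) (with d_0 = 0). Computing the differences gives [3, 2, 1].
The number of blocks of size exactly k is (#blocks of size ≥ k) − (#blocks of size ≥ k + 1), so the partition is: 1 block(s) of size 1, 1 block(s) of size 2, 1 block(s) of size 3.
In nonincreasing order the block sizes are [3, 2, 1].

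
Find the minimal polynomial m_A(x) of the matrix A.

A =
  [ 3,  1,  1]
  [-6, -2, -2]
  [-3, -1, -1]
x^2

The characteristic polynomial is χ_A(x) = x^3, so the eigenvalues are known. The minimal polynomial is
  m_A(x) = Π_λ (x − λ)^{k_λ}
where k_λ is the size of the *largest* Jordan block for λ (equivalently, the smallest k with (A − λI)^k v = 0 for every generalised eigenvector v of λ).

  λ = 0: largest Jordan block has size 2, contributing (x − 0)^2

So m_A(x) = x^2 = x^2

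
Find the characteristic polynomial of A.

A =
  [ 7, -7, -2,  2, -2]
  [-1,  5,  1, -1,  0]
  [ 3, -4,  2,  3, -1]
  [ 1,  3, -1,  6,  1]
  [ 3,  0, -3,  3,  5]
x^5 - 25*x^4 + 250*x^3 - 1250*x^2 + 3125*x - 3125

Expanding det(x·I − A) (e.g. by cofactor expansion or by noting that A is similar to its Jordan form J, which has the same characteristic polynomial as A) gives
  χ_A(x) = x^5 - 25*x^4 + 250*x^3 - 1250*x^2 + 3125*x - 3125
which factors as (x - 5)^5. The eigenvalues (with algebraic multiplicities) are λ = 5 with multiplicity 5.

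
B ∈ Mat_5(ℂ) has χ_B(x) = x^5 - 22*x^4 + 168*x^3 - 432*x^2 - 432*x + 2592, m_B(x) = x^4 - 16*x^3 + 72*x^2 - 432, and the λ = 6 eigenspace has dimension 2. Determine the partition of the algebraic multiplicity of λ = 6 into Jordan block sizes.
Block sizes for λ = 6: [3, 1]

Step 1 — from the characteristic polynomial, algebraic multiplicity of λ = 6 is 4. From dim ker(B − (6)·I) = 2, there are exactly 2 Jordan blocks for λ = 6.
Step 2 — from the minimal polynomial, the factor (x − 6)^3 tells us the largest block for λ = 6 has size 3.
Step 3 — with total size 4, 2 blocks, and largest block 3, the block sizes (in nonincreasing order) are [3, 1].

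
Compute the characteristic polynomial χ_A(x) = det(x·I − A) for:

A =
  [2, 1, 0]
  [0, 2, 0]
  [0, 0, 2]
x^3 - 6*x^2 + 12*x - 8

Expanding det(x·I − A) (e.g. by cofactor expansion or by noting that A is similar to its Jordan form J, which has the same characteristic polynomial as A) gives
  χ_A(x) = x^3 - 6*x^2 + 12*x - 8
which factors as (x - 2)^3. The eigenvalues (with algebraic multiplicities) are λ = 2 with multiplicity 3.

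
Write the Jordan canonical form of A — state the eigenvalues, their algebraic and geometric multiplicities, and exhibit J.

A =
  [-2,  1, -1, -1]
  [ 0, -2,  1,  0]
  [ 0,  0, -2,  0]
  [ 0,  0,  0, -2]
J_3(-2) ⊕ J_1(-2)

The characteristic polynomial is
  det(x·I − A) = x^4 + 8*x^3 + 24*x^2 + 32*x + 16 = (x + 2)^4

Eigenvalues and multiplicities (the geometric multiplicity of λ is n − rank(A − λI), which equals the number of Jordan blocks for λ):
  λ = -2: algebraic multiplicity = 4, geometric multiplicity = 2

Determining the block sizes for each eigenvalue:
  λ = -2: with am = 4 and gm = 2, the partition is not yet determined (e.g. several partitions of 4 into 2 parts exist). Let N = A − (-2)·I. Computing rank(N^1) = 2, rank(N^2) = 1, rank(N^3) = 0; the number of blocks of size ≥ j is rank(N^{j−1}) − rank(N^j), giving [2, 1, 1]. So we have 1 block(s) of size 3, 1 block(s) of size 1 → block sizes [3, 1]

Assembling the blocks gives a Jordan form
J =
  [-2,  1,  0,  0]
  [ 0, -2,  1,  0]
  [ 0,  0, -2,  0]
  [ 0,  0,  0, -2]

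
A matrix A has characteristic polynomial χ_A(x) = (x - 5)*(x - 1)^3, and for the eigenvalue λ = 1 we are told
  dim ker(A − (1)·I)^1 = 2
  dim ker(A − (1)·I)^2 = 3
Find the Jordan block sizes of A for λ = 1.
Block sizes for λ = 1: [2, 1]

From the dimensions of kernels of powers, the number of Jordan blocks of size at least j is d_j − d_{j−1} where d_j = dim ker(N^j) (with d_0 = 0). Computing the differences gives [2, 1].
The number of blocks of size exactly k is (#blocks of size ≥ k) − (#blocks of size ≥ k + 1), so the partition is: 1 block(s) of size 1, 1 block(s) of size 2.
In nonincreasing order the block sizes are [2, 1].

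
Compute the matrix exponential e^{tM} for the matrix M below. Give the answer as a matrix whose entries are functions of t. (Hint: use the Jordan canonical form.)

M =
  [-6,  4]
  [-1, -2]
e^{tM} =
  [-2*t*exp(-4*t) + exp(-4*t), 4*t*exp(-4*t)]
  [-t*exp(-4*t), 2*t*exp(-4*t) + exp(-4*t)]

Strategy: write M = P · J · P⁻¹ where J is a Jordan canonical form, so e^{tM} = P · e^{tJ} · P⁻¹, and e^{tJ} can be computed block-by-block.

M has Jordan form
J =
  [-4,  1]
  [ 0, -4]
(up to reordering of blocks).

Per-block formulas:
  For a 2×2 Jordan block J_2(-4): exp(t · J_2(-4)) = e^(-4t)·(I + t·N), where N is the 2×2 nilpotent shift.

After assembling e^{tJ} and conjugating by P, we get:

e^{tM} =
  [-2*t*exp(-4*t) + exp(-4*t), 4*t*exp(-4*t)]
  [-t*exp(-4*t), 2*t*exp(-4*t) + exp(-4*t)]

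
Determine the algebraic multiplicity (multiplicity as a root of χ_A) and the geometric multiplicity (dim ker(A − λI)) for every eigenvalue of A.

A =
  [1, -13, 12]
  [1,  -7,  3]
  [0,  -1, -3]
λ = -3: alg = 3, geom = 1

Step 1 — factor the characteristic polynomial to read off the algebraic multiplicities:
  χ_A(x) = (x + 3)^3

Step 2 — compute geometric multiplicities via the rank-nullity identity g(λ) = n − rank(A − λI):
  rank(A − (-3)·I) = 2, so dim ker(A − (-3)·I) = n − 2 = 1

Summary:
  λ = -3: algebraic multiplicity = 3, geometric multiplicity = 1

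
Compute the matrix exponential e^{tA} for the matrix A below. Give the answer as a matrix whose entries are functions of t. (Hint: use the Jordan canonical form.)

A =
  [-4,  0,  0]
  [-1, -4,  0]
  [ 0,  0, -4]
e^{tA} =
  [exp(-4*t), 0, 0]
  [-t*exp(-4*t), exp(-4*t), 0]
  [0, 0, exp(-4*t)]

Strategy: write A = P · J · P⁻¹ where J is a Jordan canonical form, so e^{tA} = P · e^{tJ} · P⁻¹, and e^{tJ} can be computed block-by-block.

A has Jordan form
J =
  [-4,  1,  0]
  [ 0, -4,  0]
  [ 0,  0, -4]
(up to reordering of blocks).

Per-block formulas:
  For a 2×2 Jordan block J_2(-4): exp(t · J_2(-4)) = e^(-4t)·(I + t·N), where N is the 2×2 nilpotent shift.
  For a 1×1 block at λ = -4: exp(t · [-4]) = [e^(-4t)].

After assembling e^{tJ} and conjugating by P, we get:

e^{tA} =
  [exp(-4*t), 0, 0]
  [-t*exp(-4*t), exp(-4*t), 0]
  [0, 0, exp(-4*t)]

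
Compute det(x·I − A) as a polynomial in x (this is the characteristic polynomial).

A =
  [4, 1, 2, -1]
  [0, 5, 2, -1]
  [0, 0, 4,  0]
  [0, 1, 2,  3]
x^4 - 16*x^3 + 96*x^2 - 256*x + 256

Expanding det(x·I − A) (e.g. by cofactor expansion or by noting that A is similar to its Jordan form J, which has the same characteristic polynomial as A) gives
  χ_A(x) = x^4 - 16*x^3 + 96*x^2 - 256*x + 256
which factors as (x - 4)^4. The eigenvalues (with algebraic multiplicities) are λ = 4 with multiplicity 4.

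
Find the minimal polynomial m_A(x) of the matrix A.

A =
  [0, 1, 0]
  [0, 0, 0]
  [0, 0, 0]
x^2

The characteristic polynomial is χ_A(x) = x^3, so the eigenvalues are known. The minimal polynomial is
  m_A(x) = Π_λ (x − λ)^{k_λ}
where k_λ is the size of the *largest* Jordan block for λ (equivalently, the smallest k with (A − λI)^k v = 0 for every generalised eigenvector v of λ).

  λ = 0: largest Jordan block has size 2, contributing (x − 0)^2

So m_A(x) = x^2 = x^2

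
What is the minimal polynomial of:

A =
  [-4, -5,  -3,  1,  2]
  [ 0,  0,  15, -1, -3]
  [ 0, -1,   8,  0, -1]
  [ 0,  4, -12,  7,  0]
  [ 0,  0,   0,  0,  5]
x^4 - 11*x^3 + 15*x^2 + 175*x - 500

The characteristic polynomial is χ_A(x) = (x - 5)^4*(x + 4), so the eigenvalues are known. The minimal polynomial is
  m_A(x) = Π_λ (x − λ)^{k_λ}
where k_λ is the size of the *largest* Jordan block for λ (equivalently, the smallest k with (A − λI)^k v = 0 for every generalised eigenvector v of λ).

  λ = -4: largest Jordan block has size 1, contributing (x + 4)
  λ = 5: largest Jordan block has size 3, contributing (x − 5)^3

So m_A(x) = (x - 5)^3*(x + 4) = x^4 - 11*x^3 + 15*x^2 + 175*x - 500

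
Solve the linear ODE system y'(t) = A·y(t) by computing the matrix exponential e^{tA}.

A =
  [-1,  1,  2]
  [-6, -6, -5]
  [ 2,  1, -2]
e^{tA} =
  [t^2*exp(-3*t) + 2*t*exp(-3*t) + exp(-3*t), t^2*exp(-3*t)/2 + t*exp(-3*t), t^2*exp(-3*t)/2 + 2*t*exp(-3*t)]
  [-2*t^2*exp(-3*t) - 6*t*exp(-3*t), -t^2*exp(-3*t) - 3*t*exp(-3*t) + exp(-3*t), -t^2*exp(-3*t) - 5*t*exp(-3*t)]
  [2*t*exp(-3*t), t*exp(-3*t), t*exp(-3*t) + exp(-3*t)]

Strategy: write A = P · J · P⁻¹ where J is a Jordan canonical form, so e^{tA} = P · e^{tJ} · P⁻¹, and e^{tJ} can be computed block-by-block.

A has Jordan form
J =
  [-3,  1,  0]
  [ 0, -3,  1]
  [ 0,  0, -3]
(up to reordering of blocks).

Per-block formulas:
  For a 3×3 Jordan block J_3(-3): exp(t · J_3(-3)) = e^(-3t)·(I + t·N + (t^2/2)·N^2), where N is the 3×3 nilpotent shift.

After assembling e^{tJ} and conjugating by P, we get:

e^{tA} =
  [t^2*exp(-3*t) + 2*t*exp(-3*t) + exp(-3*t), t^2*exp(-3*t)/2 + t*exp(-3*t), t^2*exp(-3*t)/2 + 2*t*exp(-3*t)]
  [-2*t^2*exp(-3*t) - 6*t*exp(-3*t), -t^2*exp(-3*t) - 3*t*exp(-3*t) + exp(-3*t), -t^2*exp(-3*t) - 5*t*exp(-3*t)]
  [2*t*exp(-3*t), t*exp(-3*t), t*exp(-3*t) + exp(-3*t)]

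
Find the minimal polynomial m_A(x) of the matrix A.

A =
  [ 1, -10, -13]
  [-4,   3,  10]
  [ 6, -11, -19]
x^3 + 15*x^2 + 75*x + 125

The characteristic polynomial is χ_A(x) = (x + 5)^3, so the eigenvalues are known. The minimal polynomial is
  m_A(x) = Π_λ (x − λ)^{k_λ}
where k_λ is the size of the *largest* Jordan block for λ (equivalently, the smallest k with (A − λI)^k v = 0 for every generalised eigenvector v of λ).

  λ = -5: largest Jordan block has size 3, contributing (x + 5)^3

So m_A(x) = (x + 5)^3 = x^3 + 15*x^2 + 75*x + 125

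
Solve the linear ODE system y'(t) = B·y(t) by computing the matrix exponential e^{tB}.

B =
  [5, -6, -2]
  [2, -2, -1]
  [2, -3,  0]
e^{tB} =
  [4*t*exp(t) + exp(t), -6*t*exp(t), -2*t*exp(t)]
  [2*t*exp(t), -3*t*exp(t) + exp(t), -t*exp(t)]
  [2*t*exp(t), -3*t*exp(t), -t*exp(t) + exp(t)]

Strategy: write B = P · J · P⁻¹ where J is a Jordan canonical form, so e^{tB} = P · e^{tJ} · P⁻¹, and e^{tJ} can be computed block-by-block.

B has Jordan form
J =
  [1, 1, 0]
  [0, 1, 0]
  [0, 0, 1]
(up to reordering of blocks).

Per-block formulas:
  For a 2×2 Jordan block J_2(1): exp(t · J_2(1)) = e^(1t)·(I + t·N), where N is the 2×2 nilpotent shift.
  For a 1×1 block at λ = 1: exp(t · [1]) = [e^(1t)].

After assembling e^{tJ} and conjugating by P, we get:

e^{tB} =
  [4*t*exp(t) + exp(t), -6*t*exp(t), -2*t*exp(t)]
  [2*t*exp(t), -3*t*exp(t) + exp(t), -t*exp(t)]
  [2*t*exp(t), -3*t*exp(t), -t*exp(t) + exp(t)]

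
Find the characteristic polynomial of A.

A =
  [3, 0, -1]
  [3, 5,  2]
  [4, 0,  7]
x^3 - 15*x^2 + 75*x - 125

Expanding det(x·I − A) (e.g. by cofactor expansion or by noting that A is similar to its Jordan form J, which has the same characteristic polynomial as A) gives
  χ_A(x) = x^3 - 15*x^2 + 75*x - 125
which factors as (x - 5)^3. The eigenvalues (with algebraic multiplicities) are λ = 5 with multiplicity 3.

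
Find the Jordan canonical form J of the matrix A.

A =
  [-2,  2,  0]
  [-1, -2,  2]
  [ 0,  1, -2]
J_3(-2)

The characteristic polynomial is
  det(x·I − A) = x^3 + 6*x^2 + 12*x + 8 = (x + 2)^3

Eigenvalues and multiplicities (the geometric multiplicity of λ is n − rank(A − λI), which equals the number of Jordan blocks for λ):
  λ = -2: algebraic multiplicity = 3, geometric multiplicity = 1

Determining the block sizes for each eigenvalue:
  λ = -2: one block (gm = 1), so the single block has size am = 3 → block sizes [3]

Assembling the blocks gives a Jordan form
J =
  [-2,  1,  0]
  [ 0, -2,  1]
  [ 0,  0, -2]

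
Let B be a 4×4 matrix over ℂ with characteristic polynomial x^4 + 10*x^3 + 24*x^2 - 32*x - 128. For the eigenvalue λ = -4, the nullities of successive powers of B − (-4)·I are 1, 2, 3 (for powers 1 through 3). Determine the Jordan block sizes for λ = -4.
Block sizes for λ = -4: [3]

From the dimensions of kernels of powers, the number of Jordan blocks of size at least j is d_j − d_{j−1} where d_j = dim ker(N^j) (with d_0 = 0). Computing the differences gives [1, 1, 1].
The number of blocks of size exactly k is (#blocks of size ≥ k) − (#blocks of size ≥ k + 1), so the partition is: 1 block(s) of size 3.
In nonincreasing order the block sizes are [3].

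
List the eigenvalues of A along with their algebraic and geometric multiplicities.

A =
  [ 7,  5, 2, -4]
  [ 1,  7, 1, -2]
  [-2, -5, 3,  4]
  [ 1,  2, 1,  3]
λ = 5: alg = 4, geom = 2

Step 1 — factor the characteristic polynomial to read off the algebraic multiplicities:
  χ_A(x) = (x - 5)^4

Step 2 — compute geometric multiplicities via the rank-nullity identity g(λ) = n − rank(A − λI):
  rank(A − (5)·I) = 2, so dim ker(A − (5)·I) = n − 2 = 2

Summary:
  λ = 5: algebraic multiplicity = 4, geometric multiplicity = 2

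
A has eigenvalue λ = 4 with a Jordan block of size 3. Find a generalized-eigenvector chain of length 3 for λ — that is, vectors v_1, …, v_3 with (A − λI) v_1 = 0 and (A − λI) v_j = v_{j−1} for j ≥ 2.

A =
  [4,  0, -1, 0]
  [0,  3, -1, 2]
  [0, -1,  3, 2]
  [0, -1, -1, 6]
A Jordan chain for λ = 4 of length 3:
v_1 = (1, 0, 0, 0)ᵀ
v_2 = (0, -1, -1, -1)ᵀ
v_3 = (0, 1, 0, 0)ᵀ

Let N = A − (4)·I. We want v_3 with N^3 v_3 = 0 but N^2 v_3 ≠ 0; then v_{j-1} := N · v_j for j = 3, …, 2.

Pick v_3 = (0, 1, 0, 0)ᵀ.
Then v_2 = N · v_3 = (0, -1, -1, -1)ᵀ.
Then v_1 = N · v_2 = (1, 0, 0, 0)ᵀ.

Sanity check: (A − (4)·I) v_1 = (0, 0, 0, 0)ᵀ = 0. ✓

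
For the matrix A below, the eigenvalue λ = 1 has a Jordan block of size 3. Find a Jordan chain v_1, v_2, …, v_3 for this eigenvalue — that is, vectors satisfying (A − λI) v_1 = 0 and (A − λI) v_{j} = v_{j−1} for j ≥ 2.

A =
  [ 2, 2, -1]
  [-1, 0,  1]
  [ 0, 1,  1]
A Jordan chain for λ = 1 of length 3:
v_1 = (-1, 0, -1)ᵀ
v_2 = (1, -1, 0)ᵀ
v_3 = (1, 0, 0)ᵀ

Let N = A − (1)·I. We want v_3 with N^3 v_3 = 0 but N^2 v_3 ≠ 0; then v_{j-1} := N · v_j for j = 3, …, 2.

Pick v_3 = (1, 0, 0)ᵀ.
Then v_2 = N · v_3 = (1, -1, 0)ᵀ.
Then v_1 = N · v_2 = (-1, 0, -1)ᵀ.

Sanity check: (A − (1)·I) v_1 = (0, 0, 0)ᵀ = 0. ✓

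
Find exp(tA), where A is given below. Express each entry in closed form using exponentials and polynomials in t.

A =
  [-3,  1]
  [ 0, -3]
e^{tA} =
  [exp(-3*t), t*exp(-3*t)]
  [0, exp(-3*t)]

Strategy: write A = P · J · P⁻¹ where J is a Jordan canonical form, so e^{tA} = P · e^{tJ} · P⁻¹, and e^{tJ} can be computed block-by-block.

A has Jordan form
J =
  [-3,  1]
  [ 0, -3]
(up to reordering of blocks).

Per-block formulas:
  For a 2×2 Jordan block J_2(-3): exp(t · J_2(-3)) = e^(-3t)·(I + t·N), where N is the 2×2 nilpotent shift.

After assembling e^{tJ} and conjugating by P, we get:

e^{tA} =
  [exp(-3*t), t*exp(-3*t)]
  [0, exp(-3*t)]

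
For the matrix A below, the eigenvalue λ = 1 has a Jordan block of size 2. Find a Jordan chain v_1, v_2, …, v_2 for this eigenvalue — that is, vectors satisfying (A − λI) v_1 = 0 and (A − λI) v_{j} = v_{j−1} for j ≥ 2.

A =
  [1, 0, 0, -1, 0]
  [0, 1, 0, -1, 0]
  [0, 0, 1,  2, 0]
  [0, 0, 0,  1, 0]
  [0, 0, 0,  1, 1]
A Jordan chain for λ = 1 of length 2:
v_1 = (-1, -1, 2, 0, 1)ᵀ
v_2 = (0, 0, 0, 1, 0)ᵀ

Let N = A − (1)·I. We want v_2 with N^2 v_2 = 0 but N^1 v_2 ≠ 0; then v_{j-1} := N · v_j for j = 2, …, 2.

Pick v_2 = (0, 0, 0, 1, 0)ᵀ.
Then v_1 = N · v_2 = (-1, -1, 2, 0, 1)ᵀ.

Sanity check: (A − (1)·I) v_1 = (0, 0, 0, 0, 0)ᵀ = 0. ✓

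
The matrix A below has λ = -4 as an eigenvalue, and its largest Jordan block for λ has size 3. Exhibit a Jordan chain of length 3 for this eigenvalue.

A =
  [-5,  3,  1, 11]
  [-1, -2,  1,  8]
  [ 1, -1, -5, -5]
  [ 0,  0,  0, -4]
A Jordan chain for λ = -4 of length 3:
v_1 = (-1, 0, -1, 0)ᵀ
v_2 = (-1, -1, 1, 0)ᵀ
v_3 = (1, 0, 0, 0)ᵀ

Let N = A − (-4)·I. We want v_3 with N^3 v_3 = 0 but N^2 v_3 ≠ 0; then v_{j-1} := N · v_j for j = 3, …, 2.

Pick v_3 = (1, 0, 0, 0)ᵀ.
Then v_2 = N · v_3 = (-1, -1, 1, 0)ᵀ.
Then v_1 = N · v_2 = (-1, 0, -1, 0)ᵀ.

Sanity check: (A − (-4)·I) v_1 = (0, 0, 0, 0)ᵀ = 0. ✓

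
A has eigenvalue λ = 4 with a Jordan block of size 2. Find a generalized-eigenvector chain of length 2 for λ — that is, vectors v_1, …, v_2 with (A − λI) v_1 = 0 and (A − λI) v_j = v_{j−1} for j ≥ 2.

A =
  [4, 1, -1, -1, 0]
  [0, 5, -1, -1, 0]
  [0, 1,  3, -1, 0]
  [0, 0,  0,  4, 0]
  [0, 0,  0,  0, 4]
A Jordan chain for λ = 4 of length 2:
v_1 = (1, 1, 1, 0, 0)ᵀ
v_2 = (0, 1, 0, 0, 0)ᵀ

Let N = A − (4)·I. We want v_2 with N^2 v_2 = 0 but N^1 v_2 ≠ 0; then v_{j-1} := N · v_j for j = 2, …, 2.

Pick v_2 = (0, 1, 0, 0, 0)ᵀ.
Then v_1 = N · v_2 = (1, 1, 1, 0, 0)ᵀ.

Sanity check: (A − (4)·I) v_1 = (0, 0, 0, 0, 0)ᵀ = 0. ✓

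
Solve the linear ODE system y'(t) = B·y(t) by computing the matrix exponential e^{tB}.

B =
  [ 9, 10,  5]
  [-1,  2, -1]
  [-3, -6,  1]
e^{tB} =
  [5*t*exp(4*t) + exp(4*t), 10*t*exp(4*t), 5*t*exp(4*t)]
  [-t*exp(4*t), -2*t*exp(4*t) + exp(4*t), -t*exp(4*t)]
  [-3*t*exp(4*t), -6*t*exp(4*t), -3*t*exp(4*t) + exp(4*t)]

Strategy: write B = P · J · P⁻¹ where J is a Jordan canonical form, so e^{tB} = P · e^{tJ} · P⁻¹, and e^{tJ} can be computed block-by-block.

B has Jordan form
J =
  [4, 1, 0]
  [0, 4, 0]
  [0, 0, 4]
(up to reordering of blocks).

Per-block formulas:
  For a 1×1 block at λ = 4: exp(t · [4]) = [e^(4t)].
  For a 2×2 Jordan block J_2(4): exp(t · J_2(4)) = e^(4t)·(I + t·N), where N is the 2×2 nilpotent shift.

After assembling e^{tJ} and conjugating by P, we get:

e^{tB} =
  [5*t*exp(4*t) + exp(4*t), 10*t*exp(4*t), 5*t*exp(4*t)]
  [-t*exp(4*t), -2*t*exp(4*t) + exp(4*t), -t*exp(4*t)]
  [-3*t*exp(4*t), -6*t*exp(4*t), -3*t*exp(4*t) + exp(4*t)]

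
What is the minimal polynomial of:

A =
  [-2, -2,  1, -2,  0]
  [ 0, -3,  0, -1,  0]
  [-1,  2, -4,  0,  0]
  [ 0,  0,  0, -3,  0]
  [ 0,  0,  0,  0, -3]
x^2 + 6*x + 9

The characteristic polynomial is χ_A(x) = (x + 3)^5, so the eigenvalues are known. The minimal polynomial is
  m_A(x) = Π_λ (x − λ)^{k_λ}
where k_λ is the size of the *largest* Jordan block for λ (equivalently, the smallest k with (A − λI)^k v = 0 for every generalised eigenvector v of λ).

  λ = -3: largest Jordan block has size 2, contributing (x + 3)^2

So m_A(x) = (x + 3)^2 = x^2 + 6*x + 9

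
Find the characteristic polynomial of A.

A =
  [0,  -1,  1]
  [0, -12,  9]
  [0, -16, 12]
x^3

Expanding det(x·I − A) (e.g. by cofactor expansion or by noting that A is similar to its Jordan form J, which has the same characteristic polynomial as A) gives
  χ_A(x) = x^3
which factors as x^3. The eigenvalues (with algebraic multiplicities) are λ = 0 with multiplicity 3.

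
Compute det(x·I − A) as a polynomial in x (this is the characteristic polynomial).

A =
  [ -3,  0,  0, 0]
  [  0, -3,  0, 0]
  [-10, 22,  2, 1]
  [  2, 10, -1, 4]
x^4 - 18*x^2 + 81

Expanding det(x·I − A) (e.g. by cofactor expansion or by noting that A is similar to its Jordan form J, which has the same characteristic polynomial as A) gives
  χ_A(x) = x^4 - 18*x^2 + 81
which factors as (x - 3)^2*(x + 3)^2. The eigenvalues (with algebraic multiplicities) are λ = -3 with multiplicity 2, λ = 3 with multiplicity 2.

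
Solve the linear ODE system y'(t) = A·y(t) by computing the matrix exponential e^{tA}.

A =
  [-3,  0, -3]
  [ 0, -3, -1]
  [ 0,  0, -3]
e^{tA} =
  [exp(-3*t), 0, -3*t*exp(-3*t)]
  [0, exp(-3*t), -t*exp(-3*t)]
  [0, 0, exp(-3*t)]

Strategy: write A = P · J · P⁻¹ where J is a Jordan canonical form, so e^{tA} = P · e^{tJ} · P⁻¹, and e^{tJ} can be computed block-by-block.

A has Jordan form
J =
  [-3,  1,  0]
  [ 0, -3,  0]
  [ 0,  0, -3]
(up to reordering of blocks).

Per-block formulas:
  For a 1×1 block at λ = -3: exp(t · [-3]) = [e^(-3t)].
  For a 2×2 Jordan block J_2(-3): exp(t · J_2(-3)) = e^(-3t)·(I + t·N), where N is the 2×2 nilpotent shift.

After assembling e^{tJ} and conjugating by P, we get:

e^{tA} =
  [exp(-3*t), 0, -3*t*exp(-3*t)]
  [0, exp(-3*t), -t*exp(-3*t)]
  [0, 0, exp(-3*t)]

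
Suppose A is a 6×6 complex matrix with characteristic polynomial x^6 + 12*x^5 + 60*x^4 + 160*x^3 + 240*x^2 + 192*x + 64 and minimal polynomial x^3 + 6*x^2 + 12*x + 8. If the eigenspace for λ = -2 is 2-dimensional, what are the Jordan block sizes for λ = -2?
Block sizes for λ = -2: [3, 3]

Step 1 — from the characteristic polynomial, algebraic multiplicity of λ = -2 is 6. From dim ker(A − (-2)·I) = 2, there are exactly 2 Jordan blocks for λ = -2.
Step 2 — from the minimal polynomial, the factor (x + 2)^3 tells us the largest block for λ = -2 has size 3.
Step 3 — with total size 6, 2 blocks, and largest block 3, the block sizes (in nonincreasing order) are [3, 3].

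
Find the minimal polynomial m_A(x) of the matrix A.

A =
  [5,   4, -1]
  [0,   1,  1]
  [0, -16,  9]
x^2 - 10*x + 25

The characteristic polynomial is χ_A(x) = (x - 5)^3, so the eigenvalues are known. The minimal polynomial is
  m_A(x) = Π_λ (x − λ)^{k_λ}
where k_λ is the size of the *largest* Jordan block for λ (equivalently, the smallest k with (A − λI)^k v = 0 for every generalised eigenvector v of λ).

  λ = 5: largest Jordan block has size 2, contributing (x − 5)^2

So m_A(x) = (x - 5)^2 = x^2 - 10*x + 25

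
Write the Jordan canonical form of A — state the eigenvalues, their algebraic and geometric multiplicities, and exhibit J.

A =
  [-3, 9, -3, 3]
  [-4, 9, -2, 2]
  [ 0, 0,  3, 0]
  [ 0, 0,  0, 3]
J_2(3) ⊕ J_1(3) ⊕ J_1(3)

The characteristic polynomial is
  det(x·I − A) = x^4 - 12*x^3 + 54*x^2 - 108*x + 81 = (x - 3)^4

Eigenvalues and multiplicities (the geometric multiplicity of λ is n − rank(A − λI), which equals the number of Jordan blocks for λ):
  λ = 3: algebraic multiplicity = 4, geometric multiplicity = 3

Determining the block sizes for each eigenvalue:
  λ = 3: 3 blocks summing to 4 forces exactly one block of size 2 and the rest size 1 → block sizes [2, 1, 1]

Assembling the blocks gives a Jordan form
J =
  [3, 1, 0, 0]
  [0, 3, 0, 0]
  [0, 0, 3, 0]
  [0, 0, 0, 3]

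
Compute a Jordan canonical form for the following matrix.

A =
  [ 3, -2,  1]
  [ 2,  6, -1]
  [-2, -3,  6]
J_3(5)

The characteristic polynomial is
  det(x·I − A) = x^3 - 15*x^2 + 75*x - 125 = (x - 5)^3

Eigenvalues and multiplicities (the geometric multiplicity of λ is n − rank(A − λI), which equals the number of Jordan blocks for λ):
  λ = 5: algebraic multiplicity = 3, geometric multiplicity = 1

Determining the block sizes for each eigenvalue:
  λ = 5: one block (gm = 1), so the single block has size am = 3 → block sizes [3]

Assembling the blocks gives a Jordan form
J =
  [5, 1, 0]
  [0, 5, 1]
  [0, 0, 5]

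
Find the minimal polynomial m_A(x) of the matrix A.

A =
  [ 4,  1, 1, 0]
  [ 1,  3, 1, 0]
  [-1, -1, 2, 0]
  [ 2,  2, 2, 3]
x^3 - 9*x^2 + 27*x - 27

The characteristic polynomial is χ_A(x) = (x - 3)^4, so the eigenvalues are known. The minimal polynomial is
  m_A(x) = Π_λ (x − λ)^{k_λ}
where k_λ is the size of the *largest* Jordan block for λ (equivalently, the smallest k with (A − λI)^k v = 0 for every generalised eigenvector v of λ).

  λ = 3: largest Jordan block has size 3, contributing (x − 3)^3

So m_A(x) = (x - 3)^3 = x^3 - 9*x^2 + 27*x - 27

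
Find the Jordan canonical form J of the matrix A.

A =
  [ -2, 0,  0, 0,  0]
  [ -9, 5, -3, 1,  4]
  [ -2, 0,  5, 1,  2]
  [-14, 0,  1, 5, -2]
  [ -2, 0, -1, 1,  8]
J_1(-2) ⊕ J_1(5) ⊕ J_2(6) ⊕ J_1(6)

The characteristic polynomial is
  det(x·I − A) = x^5 - 21*x^4 + 152*x^3 - 360*x^2 - 432*x + 2160 = (x - 6)^3*(x - 5)*(x + 2)

Eigenvalues and multiplicities (the geometric multiplicity of λ is n − rank(A − λI), which equals the number of Jordan blocks for λ):
  λ = -2: algebraic multiplicity = 1, geometric multiplicity = 1
  λ = 5: algebraic multiplicity = 1, geometric multiplicity = 1
  λ = 6: algebraic multiplicity = 3, geometric multiplicity = 2

Determining the block sizes for each eigenvalue:
  λ = -2: one block (gm = 1), so the single block has size am = 1 → block sizes [1]
  λ = 5: one block (gm = 1), so the single block has size am = 1 → block sizes [1]
  λ = 6: 2 blocks summing to 3 forces exactly one block of size 2 and the rest size 1 → block sizes [2, 1]

Assembling the blocks gives a Jordan form
J =
  [-2, 0, 0, 0, 0]
  [ 0, 5, 0, 0, 0]
  [ 0, 0, 6, 1, 0]
  [ 0, 0, 0, 6, 0]
  [ 0, 0, 0, 0, 6]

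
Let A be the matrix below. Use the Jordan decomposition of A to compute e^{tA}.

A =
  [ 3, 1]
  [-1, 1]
e^{tA} =
  [t*exp(2*t) + exp(2*t), t*exp(2*t)]
  [-t*exp(2*t), -t*exp(2*t) + exp(2*t)]

Strategy: write A = P · J · P⁻¹ where J is a Jordan canonical form, so e^{tA} = P · e^{tJ} · P⁻¹, and e^{tJ} can be computed block-by-block.

A has Jordan form
J =
  [2, 1]
  [0, 2]
(up to reordering of blocks).

Per-block formulas:
  For a 2×2 Jordan block J_2(2): exp(t · J_2(2)) = e^(2t)·(I + t·N), where N is the 2×2 nilpotent shift.

After assembling e^{tJ} and conjugating by P, we get:

e^{tA} =
  [t*exp(2*t) + exp(2*t), t*exp(2*t)]
  [-t*exp(2*t), -t*exp(2*t) + exp(2*t)]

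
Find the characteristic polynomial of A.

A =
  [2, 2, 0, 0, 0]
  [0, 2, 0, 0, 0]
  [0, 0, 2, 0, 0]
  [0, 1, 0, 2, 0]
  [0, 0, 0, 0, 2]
x^5 - 10*x^4 + 40*x^3 - 80*x^2 + 80*x - 32

Expanding det(x·I − A) (e.g. by cofactor expansion or by noting that A is similar to its Jordan form J, which has the same characteristic polynomial as A) gives
  χ_A(x) = x^5 - 10*x^4 + 40*x^3 - 80*x^2 + 80*x - 32
which factors as (x - 2)^5. The eigenvalues (with algebraic multiplicities) are λ = 2 with multiplicity 5.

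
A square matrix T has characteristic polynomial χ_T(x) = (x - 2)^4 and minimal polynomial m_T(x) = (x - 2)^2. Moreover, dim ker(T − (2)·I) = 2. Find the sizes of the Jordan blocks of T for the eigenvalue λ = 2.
Block sizes for λ = 2: [2, 2]

Step 1 — from the characteristic polynomial, algebraic multiplicity of λ = 2 is 4. From dim ker(T − (2)·I) = 2, there are exactly 2 Jordan blocks for λ = 2.
Step 2 — from the minimal polynomial, the factor (x − 2)^2 tells us the largest block for λ = 2 has size 2.
Step 3 — with total size 4, 2 blocks, and largest block 2, the block sizes (in nonincreasing order) are [2, 2].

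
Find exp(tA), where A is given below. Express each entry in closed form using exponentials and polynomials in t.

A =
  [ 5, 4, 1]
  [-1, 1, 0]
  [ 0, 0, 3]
e^{tA} =
  [2*t*exp(3*t) + exp(3*t), 4*t*exp(3*t), t^2*exp(3*t) + t*exp(3*t)]
  [-t*exp(3*t), -2*t*exp(3*t) + exp(3*t), -t^2*exp(3*t)/2]
  [0, 0, exp(3*t)]

Strategy: write A = P · J · P⁻¹ where J is a Jordan canonical form, so e^{tA} = P · e^{tJ} · P⁻¹, and e^{tJ} can be computed block-by-block.

A has Jordan form
J =
  [3, 1, 0]
  [0, 3, 1]
  [0, 0, 3]
(up to reordering of blocks).

Per-block formulas:
  For a 3×3 Jordan block J_3(3): exp(t · J_3(3)) = e^(3t)·(I + t·N + (t^2/2)·N^2), where N is the 3×3 nilpotent shift.

After assembling e^{tJ} and conjugating by P, we get:

e^{tA} =
  [2*t*exp(3*t) + exp(3*t), 4*t*exp(3*t), t^2*exp(3*t) + t*exp(3*t)]
  [-t*exp(3*t), -2*t*exp(3*t) + exp(3*t), -t^2*exp(3*t)/2]
  [0, 0, exp(3*t)]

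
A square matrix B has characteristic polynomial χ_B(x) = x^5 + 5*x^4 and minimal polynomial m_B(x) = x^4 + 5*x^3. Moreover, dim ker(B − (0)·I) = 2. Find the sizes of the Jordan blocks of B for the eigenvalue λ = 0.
Block sizes for λ = 0: [3, 1]

Step 1 — from the characteristic polynomial, algebraic multiplicity of λ = 0 is 4. From dim ker(B − (0)·I) = 2, there are exactly 2 Jordan blocks for λ = 0.
Step 2 — from the minimal polynomial, the factor (x − 0)^3 tells us the largest block for λ = 0 has size 3.
Step 3 — with total size 4, 2 blocks, and largest block 3, the block sizes (in nonincreasing order) are [3, 1].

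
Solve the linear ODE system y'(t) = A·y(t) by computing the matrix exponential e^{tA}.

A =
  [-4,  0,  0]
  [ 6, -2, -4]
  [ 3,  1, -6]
e^{tA} =
  [exp(-4*t), 0, 0]
  [6*t*exp(-4*t), 2*t*exp(-4*t) + exp(-4*t), -4*t*exp(-4*t)]
  [3*t*exp(-4*t), t*exp(-4*t), -2*t*exp(-4*t) + exp(-4*t)]

Strategy: write A = P · J · P⁻¹ where J is a Jordan canonical form, so e^{tA} = P · e^{tJ} · P⁻¹, and e^{tJ} can be computed block-by-block.

A has Jordan form
J =
  [-4,  1,  0]
  [ 0, -4,  0]
  [ 0,  0, -4]
(up to reordering of blocks).

Per-block formulas:
  For a 2×2 Jordan block J_2(-4): exp(t · J_2(-4)) = e^(-4t)·(I + t·N), where N is the 2×2 nilpotent shift.
  For a 1×1 block at λ = -4: exp(t · [-4]) = [e^(-4t)].

After assembling e^{tJ} and conjugating by P, we get:

e^{tA} =
  [exp(-4*t), 0, 0]
  [6*t*exp(-4*t), 2*t*exp(-4*t) + exp(-4*t), -4*t*exp(-4*t)]
  [3*t*exp(-4*t), t*exp(-4*t), -2*t*exp(-4*t) + exp(-4*t)]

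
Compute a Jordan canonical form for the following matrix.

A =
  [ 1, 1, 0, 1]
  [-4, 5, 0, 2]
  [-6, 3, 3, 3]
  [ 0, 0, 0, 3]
J_2(3) ⊕ J_1(3) ⊕ J_1(3)

The characteristic polynomial is
  det(x·I − A) = x^4 - 12*x^3 + 54*x^2 - 108*x + 81 = (x - 3)^4

Eigenvalues and multiplicities (the geometric multiplicity of λ is n − rank(A − λI), which equals the number of Jordan blocks for λ):
  λ = 3: algebraic multiplicity = 4, geometric multiplicity = 3

Determining the block sizes for each eigenvalue:
  λ = 3: 3 blocks summing to 4 forces exactly one block of size 2 and the rest size 1 → block sizes [2, 1, 1]

Assembling the blocks gives a Jordan form
J =
  [3, 1, 0, 0]
  [0, 3, 0, 0]
  [0, 0, 3, 0]
  [0, 0, 0, 3]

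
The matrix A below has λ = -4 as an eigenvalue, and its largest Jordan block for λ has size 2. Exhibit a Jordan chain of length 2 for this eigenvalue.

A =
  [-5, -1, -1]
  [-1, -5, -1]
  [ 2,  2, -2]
A Jordan chain for λ = -4 of length 2:
v_1 = (-1, -1, 2)ᵀ
v_2 = (1, 0, 0)ᵀ

Let N = A − (-4)·I. We want v_2 with N^2 v_2 = 0 but N^1 v_2 ≠ 0; then v_{j-1} := N · v_j for j = 2, …, 2.

Pick v_2 = (1, 0, 0)ᵀ.
Then v_1 = N · v_2 = (-1, -1, 2)ᵀ.

Sanity check: (A − (-4)·I) v_1 = (0, 0, 0)ᵀ = 0. ✓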